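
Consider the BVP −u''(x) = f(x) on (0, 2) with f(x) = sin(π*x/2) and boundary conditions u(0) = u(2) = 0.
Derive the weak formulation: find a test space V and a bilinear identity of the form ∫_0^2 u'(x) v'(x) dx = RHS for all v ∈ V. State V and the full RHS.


V = H^1_0(0, 2) (so v(0) = v(2) = 0); weak form: ∫_0^2 u'v' dx = ∫_0^2 (sin(π*x/2)) v dx for all v ∈ V.

Multiply both sides by a test function v and integrate from 0 to 2:
  ∫_0^2 −u''(x) v(x) dx = ∫_0^2 f(x) v(x) dx.
Integrate the LHS by parts once:
  ∫_0^2 −u'' v dx = −[u'(x) v(x)]_0^2 + ∫_0^2 u'(x) v'(x) dx.
Thus ∫_0^2 u'(x) v'(x) dx = ∫_0^2 f(x) v(x) dx + [u'(x) v(x)]_0^2.
Choose V so that boundary terms are either known or forced to vanish.
u is Dirichlet: u(0) = u(2) = 0. Let V = H^1_0(0, 2); then v(0) = v(2) = 0, and [u' v]_0^2 = 0.
Weak formulation: find u (satisfying any essential BC) such that ∫_0^2 u'(x) v'(x) dx = ∫_0^2 f v dx for all v ∈ V.
Substituting f(x) = sin(π*x/2), the right-hand side is ∫_0^2 (sin(π*x/2)) v dx.


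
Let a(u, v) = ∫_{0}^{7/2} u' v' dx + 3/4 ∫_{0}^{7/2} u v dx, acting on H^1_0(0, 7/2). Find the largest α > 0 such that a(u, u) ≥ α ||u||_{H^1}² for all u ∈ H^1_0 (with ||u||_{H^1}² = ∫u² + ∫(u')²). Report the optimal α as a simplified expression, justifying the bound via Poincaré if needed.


α = (147 + 16*π^2)/(4*(4*π^2 + 49))

Coercivity of a(·,·) on H^1_0(0, 7/2) means a(u, u) ≥ α ||u||_{H^1}² for every u ∈ H^1_0.
The interval has length L = 7/2, and Poincaré/coercivity depend only on L. Here a(u, u) = ∫(u')² + (3/4)·∫u².
Here 0 < c = 3/4 < 1. The condition a(u,u) ≥ α||u||_{H^1}² reads (1−α)∫(u')² ≥ (α−c)∫u². Any admissible α is ≤ 1 (rapidly oscillating u have ∫u²/∫(u')² → 0), and α = 1 would force 0 ≥ (1−c)∫u², impossible since c < 1; so 1−α > 0. By the sharp Poincaré inequality on H^1_0 of an interval of length L, ∫(u')² ≥ (π/L)²∫u² with equality for the first sine mode sin(π(x−x₀)/L) (x₀ the left endpoint), so the inequality holds for all u iff (1−α)(π/L)² ≥ α − c, i.e. α ≤ ((π/L)² + c)/((π/L)² + 1) = (1 + c(L/π)²)/(1 + (L/π)²). With (π/L)² = 4*π^2/49 and c = 3/4, the largest admissible constant is α = ((π/L)² + c)/((π/L)² + 1).
Simplifying, α = (147 + 16*π^2)/(4*(4*π^2 + 49)).


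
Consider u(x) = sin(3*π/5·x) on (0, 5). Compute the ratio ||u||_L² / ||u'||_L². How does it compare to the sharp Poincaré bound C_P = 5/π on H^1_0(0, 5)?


||u||_L² / ||u'||_L² = 5/(3*π) < C_P = 5/π.

u(x) = sin(3*π/5·x), so u'(x) = 3*π*cos(3*π*x/5)/5.
Writing u(x) = A·sin(kπx/L) with A = 1 and k = 3, use ∫_0^L sin²(kπx/L) dx = L/2 and ∫_0^L cos²(kπx/L) dx = L/2.
u² = 1·sin²(3*π/5·x) and (u')² = 9*π^2/25·cos²(3*π/5·x), and each of sin², cos² integrates to L/2 = 5/2 over (0, 5).
∫_0^5 u² dx = 5/2, so ||u||_L² = sqrt(10)/2.
∫_0^5 (u')² dx = 9*π^2/10, so ||u'||_L² = 3*sqrt(10)*π/10.
Ratio ||u||_L² / ||u'||_L² = 5/(3*π).
Sharp Poincaré constant on H^1_0(0, 5) is C_P = L/π = 5/π, achieved by sin(π/5·x).
This is the k = 3 harmonic; the ratio L/(kπ) is strictly less than C_P = L/π, consistent with the sharp inequality ||u||_L² ≤ C_P ||u'||_L².


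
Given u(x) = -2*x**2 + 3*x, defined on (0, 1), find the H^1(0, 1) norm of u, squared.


||u||_{H^1}^2 = 47/15

The H^1 norm (squared) on an interval (0, L) is
  ||u||_{H^1}^2 = ∫_0^L u(x)^2 dx + ∫_0^L u'(x)^2 dx.
Compute u'(x) = 3 - 4*x.
Then u(x)^2 = 4*x**4 - 12*x**3 + 9*x**2 and u'(x)^2 = 16*x**2 - 24*x + 9.
Integrate each monomial from 0 to 1 using ∫_0^1 c·x^n dx = c·1^(n+1)/(n+1):
  ∫_0^1 u(x)^2 dx = ∫_0^1 (4*x^4 - 12*x^3 + 9*x^2) dx. Term by term:
    ∫_0^1 4*x^4 dx = 4/5;  ∫_0^1 -12*x^3 dx = -3;  ∫_0^1 9*x^2 dx = 3.
  Sum: 4/5 − 3 + 3 = 4/5.
  ∫_0^1 u'(x)^2 dx = ∫_0^1 (16*x^2 - 24*x + 9) dx. Term by term:
    ∫_0^1 16*x^2 dx = 16/3;  ∫_0^1 -24*x dx = -12;  ∫_0^1 9 dx = 9.
  Sum: 16/3 − 12 + 9 = 7/3.
Adding: ||u||_{H^1}^2 = 4/5 + 7/3 = 47/15.


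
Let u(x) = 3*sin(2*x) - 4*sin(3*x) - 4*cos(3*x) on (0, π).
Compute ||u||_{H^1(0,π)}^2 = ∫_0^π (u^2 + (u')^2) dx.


||u||_{H^1(0,π)}^2 = 192 + 365*π/2

u'(x) = 12*sin(3*x) + 6*cos(2*x) - 12*cos(3*x).
Expand u² and (u')² and integrate term by term on (0, π), using: for integers n ≥ 1, ∫_0^π sin²(nx) dx = ∫_0^π cos²(nx) dx = π/2; for n ≠ n', ∫_0^π sin(nx)sin(n'x) dx = ∫_0^π cos(nx)cos(n'x) dx = 0; and by product-to-sum, ∫_0^π sin(nx)cos(n'x) dx = ½∫_0^π [sin((n+n')x) + sin((n−n')x)] dx, which is 0 when n+n' is even and 2n/(n²−n'²) when n+n' is odd (it need not vanish on (0, π)).
  u² squared terms: (-4)²·∫cos(3x)² dx = 16·π/2 = 8*π;  (-4)²·∫sin(3x)² dx = 16·π/2 = 8*π;  (3)²·∫sin(2x)² dx = 9·π/2 = 9*π/2.
  u² cross terms: 2·(-4)·(-4)·∫cos(3x)·sin(3x) dx = 32·(0) = 0;  2·(-4)·(3)·∫cos(3x)·sin(2x) dx = -24·(-4/5) = 96/5;  2·(-4)·(3)·∫sin(3x)·sin(2x) dx = -24·(0) = 0.
  So ∫_0^π u² dx = 8*π + 8*π + 9*π/2 + 0 + 96/5 + 0 = 96/5 + 41*π/2.
  (u')² squared terms: (-12)²·∫cos(3x)² dx = 144·π/2 = 72*π;  (6)²·∫cos(2x)² dx = 36·π/2 = 18*π;  (12)²·∫sin(3x)² dx = 144·π/2 = 72*π.
  (u')² cross terms: 2·(-12)·(6)·∫cos(3x)·cos(2x) dx = -144·(0) = 0;  2·(-12)·(12)·∫cos(3x)·sin(3x) dx = -288·(0) = 0;  2·(6)·(12)·∫cos(2x)·sin(3x) dx = 144·(6/5) = 864/5.
  So ∫_0^π (u')² dx = 72*π + 18*π + 72*π + 0 + 0 + 864/5 = 864/5 + 162*π.
||u||_{H^1}^2 = (96/5 + 41*π/2) + (864/5 + 162*π) = 192 + 365*π/2.


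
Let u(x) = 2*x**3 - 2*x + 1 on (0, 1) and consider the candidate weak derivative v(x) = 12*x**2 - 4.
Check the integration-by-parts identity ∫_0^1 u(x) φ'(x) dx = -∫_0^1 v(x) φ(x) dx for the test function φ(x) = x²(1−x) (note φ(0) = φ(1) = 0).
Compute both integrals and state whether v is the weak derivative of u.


LHS = -1/30, RHS = -1/15. No, v is not the weak derivative of u.

u(x) = 2*x**3 - 2*x + 1, classical derivative u'(x) = 6*x**2 - 2.
φ(x) = x²(1−x), so φ'(x) = x*(2 - 3*x).
Note φ(0) = φ(1) = 0, so the boundary term u·φ vanishes.
LHS = ∫_0^1 u(x) φ'(x) dx = ∫_0^1 (-6*x^5 + 4*x^4 + 6*x^3 - 7*x^2 + 2*x) dx. Term by term:
  ∫_0^1 -6*x^5 dx = -1;  ∫_0^1 4*x^4 dx = 4/5;  ∫_0^1 6*x^3 dx = 3/2;
  ∫_0^1 -7*x^2 dx = -7/3;  ∫_0^1 2*x dx = 1.
Sum: -1 + 4/5 + 3/2 − 7/3 + 1 = -1/30.
So LHS = -1/30.
∫_0^1 v(x) φ(x) dx = ∫_0^1 (-12*x^5 + 12*x^4 + 4*x^3 - 4*x^2) dx. Term by term:
  ∫_0^1 -12*x^5 dx = -2;  ∫_0^1 12*x^4 dx = 12/5;  ∫_0^1 4*x^3 dx = 1;
  ∫_0^1 -4*x^2 dx = -4/3.
Sum: -2 + 12/5 + 1 − 4/3 = 1/15.
So RHS = -∫_0^1 v(x) φ(x) dx = -1/15.
LHS − RHS = 1/30 ≠ 0, so the identity fails.
(For a valid weak derivative the identity must hold for EVERY test function, in particular this one. The failure shows v is NOT the weak derivative of u.)
Correct weak derivative would be u'(x) = 6*x**2 - 2.


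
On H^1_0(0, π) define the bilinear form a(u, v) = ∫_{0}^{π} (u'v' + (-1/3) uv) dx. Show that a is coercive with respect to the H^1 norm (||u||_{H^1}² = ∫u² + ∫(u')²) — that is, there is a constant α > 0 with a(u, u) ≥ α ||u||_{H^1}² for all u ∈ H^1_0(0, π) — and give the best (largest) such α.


α = 1/3

Coercivity of a(·,·) on H^1_0(0, π) means a(u, u) ≥ α ||u||_{H^1}² for every u ∈ H^1_0.
The interval has length L = π, and Poincaré/coercivity depend only on L. Here a(u, u) = ∫(u')² + (-1/3)·∫u².
Here c = -1/3 < 0 with |c| < (π/L)² = 1, so coercivity still holds. The condition a(u,u) ≥ α||u||_{H^1}² reads (1−α)∫(u')² ≥ (α−c)∫u². Any admissible α is ≤ 1 (rapidly oscillating u have ∫u²/∫(u')² → 0), and α = 1 would force 0 ≥ (1−c)∫u², impossible since c < 1; so 1−α > 0. By the sharp Poincaré inequality on H^1_0 of an interval of length L, ∫(u')² ≥ (π/L)²∫u² with equality for the first sine mode sin(π(x−x₀)/L) (x₀ the left endpoint), so the inequality holds for all u iff (1−α)(π/L)² ≥ α − c, i.e. α ≤ ((π/L)² + c)/((π/L)² + 1) = (1 + c(L/π)²)/(1 + (L/π)²). (Direct route, valid since c ≤ 0: Poincaré gives c∫u² ≥ c(L/π)²∫(u')², so a(u,u) ≥ (1 + c(L/π)²)∫(u')², while ||u||_{H^1}² ≤ (1 + (L/π)²)∫(u')²; dividing yields the same α.) With (π/L)² = 1 and c = -1/3, the largest admissible constant is α = ((π/L)² + c)/((π/L)² + 1).
Simplifying, α = 1/3.


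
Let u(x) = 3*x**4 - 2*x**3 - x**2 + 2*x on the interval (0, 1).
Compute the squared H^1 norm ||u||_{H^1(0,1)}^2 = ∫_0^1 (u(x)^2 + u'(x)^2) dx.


||u||_{H^1}^2 = 1327/210

The H^1 norm (squared) on an interval (0, L) is
  ||u||_{H^1}^2 = ∫_0^L u(x)^2 dx + ∫_0^L u'(x)^2 dx.
Compute u'(x) = 12*x**3 - 6*x**2 - 2*x + 2.
Then u(x)^2 = 9*x**8 - 12*x**7 - 2*x**6 + 16*x**5 - 7*x**4 - 4*x**3 + 4*x**2 and u'(x)^2 = 144*x**6 - 144*x**5 - 12*x**4 + 72*x**3 - 20*x**2 - 8*x + 4.
Integrate each monomial from 0 to 1 using ∫_0^1 c·x^n dx = c·1^(n+1)/(n+1):
  ∫_0^1 u(x)^2 dx = ∫_0^1 (9*x^8 - 12*x^7 - 2*x^6 + 16*x^5 - 7*x^4 - 4*x^3 + 4*x^2) dx. Term by term:
    ∫_0^1 9*x^8 dx = 1;  ∫_0^1 -12*x^7 dx = -3/2;  ∫_0^1 -2*x^6 dx = -2/7;
    ∫_0^1 16*x^5 dx = 8/3;  ∫_0^1 -7*x^4 dx = -7/5;  ∫_0^1 -4*x^3 dx = -1;
    ∫_0^1 4*x^2 dx = 4/3.
  Sum: 1 − 3/2 − 2/7 + 8/3 − 7/5 − 1 + 4/3 = 57/70.
  ∫_0^1 u'(x)^2 dx = ∫_0^1 (144*x^6 - 144*x^5 - 12*x^4 + 72*x^3 - 20*x^2 - 8*x + 4) dx. Term by term:
    ∫_0^1 144*x^6 dx = 144/7;  ∫_0^1 -144*x^5 dx = -24;  ∫_0^1 -12*x^4 dx = -12/5;
    ∫_0^1 72*x^3 dx = 18;  ∫_0^1 -20*x^2 dx = -20/3;  ∫_0^1 -8*x dx = -4;
    ∫_0^1 4 dx = 4.
  Sum: 144/7 − 24 − 12/5 + 18 − 20/3 − 4 + 4 = 578/105.
Adding: ||u||_{H^1}^2 = 57/70 + 578/105 = 1327/210.


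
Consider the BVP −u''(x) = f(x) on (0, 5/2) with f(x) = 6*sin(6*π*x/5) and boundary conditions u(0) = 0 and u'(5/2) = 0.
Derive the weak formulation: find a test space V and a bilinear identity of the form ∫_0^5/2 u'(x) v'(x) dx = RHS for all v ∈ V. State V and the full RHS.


V = {v ∈ H^1(0, 5/2) : v(0) = 0} (test functions vanish at x = 0 where u is specified); weak form: ∫_0^5/2 u'v' dx = ∫_0^5/2 (6*sin(6*π*x/5)) v dx for all v ∈ V.

Multiply both sides by a test function v and integrate from 0 to 5/2:
  ∫_0^5/2 −u''(x) v(x) dx = ∫_0^5/2 f(x) v(x) dx.
Integrate the LHS by parts once:
  ∫_0^5/2 −u'' v dx = −[u'(x) v(x)]_0^5/2 + ∫_0^5/2 u'(x) v'(x) dx.
Thus ∫_0^5/2 u'(x) v'(x) dx = ∫_0^5/2 f(x) v(x) dx + [u'(x) v(x)]_0^5/2.
Choose V so that boundary terms are either known or forced to vanish.
Mixed BC: u(0) = 0 (Dirichlet) and u'(5/2) = 0 (Neumann). Define V = {v ∈ H^1(0, 5/2) : v(0) = 0}. Then [u' v]_0^5/2 = u'(5/2)·v(5/2) − u'(0)·0 = 0.
Weak formulation: find u (satisfying any essential BC) such that ∫_0^5/2 u'(x) v'(x) dx = ∫_0^5/2 f v dx for all v ∈ V (Dirichlet at 0 absorbed into V; the Neumann datum at x = 5/2 is zero, so no boundary term remains).
Substituting f(x) = 6*sin(6*π*x/5), the right-hand side is ∫_0^5/2 (6*sin(6*π*x/5)) v dx.


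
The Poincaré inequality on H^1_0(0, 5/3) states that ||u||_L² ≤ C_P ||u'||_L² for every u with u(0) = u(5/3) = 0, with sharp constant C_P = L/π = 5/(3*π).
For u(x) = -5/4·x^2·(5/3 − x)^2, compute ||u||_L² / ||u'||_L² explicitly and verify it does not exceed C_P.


||u||_L² / ||u'||_L² = 5*sqrt(3)/18 < C_P = 5/(3*π).

u(x) = -5/4·x^2·(5/3 − x)^2, so u'(x) = 5*x*(-18*x^2 + 45*x - 25)/18.
u(x) = -5/4·x^2·(5/3 − x)^2 vanishes at x = 0 and x = 5/3, so u ∈ H^1_0(0, 5/3). Differentiate via the product rule and integrate the resulting polynomials term by term.
  ∫_0^5/3 u² dx = ∫_0^5/3 (25*x^8/16 - 125*x^7/12 + 625*x^6/24 - 3125*x^5/108 + 15625*x^4/1296) dx. Term by term:
    ∫_0^5/3 25*x^8/16 dx = 48828125/2834352;  ∫_0^5/3 -125*x^7/12 dx = -48828125/629856;  ∫_0^5/3 625*x^6/24 dx = 48828125/367416;
    ∫_0^5/3 -3125*x^5/108 dx = -48828125/472392;  ∫_0^5/3 15625*x^4/1296 dx = 9765625/314928.
  Sum: 48828125/2834352 − 48828125/629856 + 48828125/367416 − 48828125/472392 + 9765625/314928 = 9765625/39680928.
  ∫_0^5/3 (u')² dx = ∫_0^5/3 (25*x^6 - 125*x^5 + 8125*x^4/36 - 3125*x^3/18 + 15625*x^2/324) dx. Term by term:
    ∫_0^5/3 25*x^6 dx = 1953125/15309;  ∫_0^5/3 -125*x^5 dx = -1953125/4374;  ∫_0^5/3 8125*x^4/36 dx = 5078125/8748;
    ∫_0^5/3 -3125*x^3/18 dx = -1953125/5832;  ∫_0^5/3 15625*x^2/324 dx = 1953125/26244.
  Sum: 1953125/15309 − 1953125/4374 + 5078125/8748 − 1953125/5832 + 1953125/26244 = 390625/367416.
∫_0^5/3 u² dx = 9765625/39680928, so ||u||_L² = 3125*sqrt(42)/40824.
∫_0^5/3 (u')² dx = 390625/367416, so ||u'||_L² = 625*sqrt(14)/2268.
Ratio ||u||_L² / ||u'||_L² = 5*sqrt(3)/18.
Sharp Poincaré constant on H^1_0(0, 5/3) is C_P = L/π = 5/(3*π), achieved by sin(3*π/5·x).
A polynomial bump cannot attain the sharp Poincaré constant (only the first sine eigenfunction does), so the ratio is strictly less than C_P, consistent with ||u||_L² ≤ C_P ||u'||_L².


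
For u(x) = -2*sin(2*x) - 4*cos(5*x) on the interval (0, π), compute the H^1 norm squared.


||u||_{H^1(0,π)}^2 = -1664/21 + 218*π

u'(x) = 20*sin(5*x) - 4*cos(2*x).
Expand u² and (u')² and integrate term by term on (0, π), using: for integers n ≥ 1, ∫_0^π sin²(nx) dx = ∫_0^π cos²(nx) dx = π/2; for n ≠ n', ∫_0^π sin(nx)sin(n'x) dx = ∫_0^π cos(nx)cos(n'x) dx = 0; and by product-to-sum, ∫_0^π sin(nx)cos(n'x) dx = ½∫_0^π [sin((n+n')x) + sin((n−n')x)] dx, which is 0 when n+n' is even and 2n/(n²−n'²) when n+n' is odd (it need not vanish on (0, π)).
  u² squared terms: (-4)²·∫cos(5x)² dx = 16·π/2 = 8*π;  (-2)²·∫sin(2x)² dx = 4·π/2 = 2*π.
  u² cross terms: 2·(-4)·(-2)·∫cos(5x)·sin(2x) dx = 16·(-4/21) = -64/21.
  So ∫_0^π u² dx = 8*π + 2*π − 64/21 = -64/21 + 10*π.
  (u')² squared terms: (-4)²·∫cos(2x)² dx = 16·π/2 = 8*π;  (20)²·∫sin(5x)² dx = 400·π/2 = 200*π.
  (u')² cross terms: 2·(-4)·(20)·∫cos(2x)·sin(5x) dx = -160·(10/21) = -1600/21.
  So ∫_0^π (u')² dx = 8*π + 200*π − 1600/21 = -1600/21 + 208*π.
||u||_{H^1}^2 = (-64/21 + 10*π) + (-1600/21 + 208*π) = -1664/21 + 218*π.


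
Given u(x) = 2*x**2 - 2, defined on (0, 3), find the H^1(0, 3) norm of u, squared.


||u||_{H^1}^2 = 1392/5

The H^1 norm (squared) on an interval (0, L) is
  ||u||_{H^1}^2 = ∫_0^L u(x)^2 dx + ∫_0^L u'(x)^2 dx.
Compute u'(x) = 4*x.
Then u(x)^2 = 4*x**4 - 8*x**2 + 4 and u'(x)^2 = 16*x**2.
Integrate each monomial from 0 to 3 using ∫_0^3 c·x^n dx = c·3^(n+1)/(n+1):
  ∫_0^3 u(x)^2 dx = ∫_0^3 (4*x^4 - 8*x^2 + 4) dx. Term by term:
    ∫_0^3 4*x^4 dx = 972/5;  ∫_0^3 -8*x^2 dx = -72;  ∫_0^3 4 dx = 12.
  Sum: 972/5 − 72 + 12 = 672/5.
  ∫_0^3 u'(x)^2 dx = ∫_0^3 (16*x^2) dx. Term by term:
    ∫_0^3 16*x^2 dx = 144.
Adding: ||u||_{H^1}^2 = 672/5 + 144 = 1392/5.


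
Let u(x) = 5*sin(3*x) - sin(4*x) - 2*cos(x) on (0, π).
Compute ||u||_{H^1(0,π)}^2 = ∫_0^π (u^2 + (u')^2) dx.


||u||_{H^1(0,π)}^2 = 64/15 + 275*π/2

u'(x) = 2*sin(x) + 15*cos(3*x) - 4*cos(4*x).
Expand u² and (u')² and integrate term by term on (0, π), using: for integers n ≥ 1, ∫_0^π sin²(nx) dx = ∫_0^π cos²(nx) dx = π/2; for n ≠ n', ∫_0^π sin(nx)sin(n'x) dx = ∫_0^π cos(nx)cos(n'x) dx = 0; and by product-to-sum, ∫_0^π sin(nx)cos(n'x) dx = ½∫_0^π [sin((n+n')x) + sin((n−n')x)] dx, which is 0 when n+n' is even and 2n/(n²−n'²) when n+n' is odd (it need not vanish on (0, π)).
  u² squared terms: (-1)²·∫sin(4x)² dx = 1·π/2 = π/2;  (-2)²·∫cos(x)² dx = 4·π/2 = 2*π;  (5)²·∫sin(3x)² dx = 25·π/2 = 25*π/2.
  u² cross terms: 2·(-1)·(-2)·∫sin(4x)·cos(x) dx = 4·(8/15) = 32/15;  2·(-1)·(5)·∫sin(4x)·sin(3x) dx = -10·(0) = 0;  2·(-2)·(5)·∫cos(x)·sin(3x) dx = -20·(0) = 0.
  So ∫_0^π u² dx = π/2 + 2*π + 25*π/2 + 32/15 + 0 + 0 = 32/15 + 15*π.
  (u')² squared terms: (-4)²·∫cos(4x)² dx = 16·π/2 = 8*π;  (2)²·∫sin(x)² dx = 4·π/2 = 2*π;  (15)²·∫cos(3x)² dx = 225·π/2 = 225*π/2.
  (u')² cross terms: 2·(-4)·(2)·∫cos(4x)·sin(x) dx = -16·(-2/15) = 32/15;  2·(-4)·(15)·∫cos(4x)·cos(3x) dx = -120·(0) = 0;  2·(2)·(15)·∫sin(x)·cos(3x) dx = 60·(0) = 0.
  So ∫_0^π (u')² dx = 8*π + 2*π + 225*π/2 + 32/15 + 0 + 0 = 32/15 + 245*π/2.
||u||_{H^1}^2 = (32/15 + 15*π) + (32/15 + 245*π/2) = 64/15 + 275*π/2.


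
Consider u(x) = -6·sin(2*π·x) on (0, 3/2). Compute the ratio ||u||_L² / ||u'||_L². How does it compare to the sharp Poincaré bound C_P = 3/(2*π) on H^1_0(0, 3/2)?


||u||_L² / ||u'||_L² = 1/(2*π) < C_P = 3/(2*π).

u(x) = -6·sin(2*π·x), so u'(x) = -12*π*cos(2*π*x).
Writing u(x) = A·sin(kπx/L) with A = -6 and k = 3, use ∫_0^L sin²(kπx/L) dx = L/2 and ∫_0^L cos²(kπx/L) dx = L/2.
u² = 36·sin²(2*π·x) and (u')² = 144*π^2·cos²(2*π·x), and each of sin², cos² integrates to L/2 = 3/4 over (0, 3/2).
∫_0^3/2 u² dx = 27, so ||u||_L² = 3*sqrt(3).
∫_0^3/2 (u')² dx = 108*π^2, so ||u'||_L² = 6*sqrt(3)*π.
Ratio ||u||_L² / ||u'||_L² = 1/(2*π).
Sharp Poincaré constant on H^1_0(0, 3/2) is C_P = L/π = 3/(2*π), achieved by sin(2*π/3·x).
This is the k = 3 harmonic; the ratio L/(kπ) is strictly less than C_P = L/π, consistent with the sharp inequality ||u||_L² ≤ C_P ||u'||_L².


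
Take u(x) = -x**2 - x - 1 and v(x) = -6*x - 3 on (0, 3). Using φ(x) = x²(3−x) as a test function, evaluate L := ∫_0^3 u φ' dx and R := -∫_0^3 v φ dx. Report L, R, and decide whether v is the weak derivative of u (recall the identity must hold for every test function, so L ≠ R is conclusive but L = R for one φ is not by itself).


LHS = 621/20, RHS = 1863/20. No, v is not the weak derivative of u.

u(x) = -x**2 - x - 1, classical derivative u'(x) = -2*x - 1.
φ(x) = x²(3−x), so φ'(x) = 3*x*(2 - x).
Note φ(0) = φ(3) = 0, so the boundary term u·φ vanishes.
LHS = ∫_0^3 u(x) φ'(x) dx = ∫_0^3 (3*x^4 - 3*x^3 - 3*x^2 - 6*x) dx. Term by term:
  ∫_0^3 3*x^4 dx = 729/5;  ∫_0^3 -3*x^3 dx = -243/4;  ∫_0^3 -3*x^2 dx = -27;
  ∫_0^3 -6*x dx = -27.
Sum: 729/5 − 243/4 − 27 − 27 = 621/20.
So LHS = 621/20.
∫_0^3 v(x) φ(x) dx = ∫_0^3 (6*x^4 - 15*x^3 - 9*x^2) dx. Term by term:
  ∫_0^3 6*x^4 dx = 1458/5;  ∫_0^3 -15*x^3 dx = -1215/4;  ∫_0^3 -9*x^2 dx = -81.
Sum: 1458/5 − 1215/4 − 81 = -1863/20.
So RHS = -∫_0^3 v(x) φ(x) dx = 1863/20.
LHS − RHS = -621/10 ≠ 0, so the identity fails.
(For a valid weak derivative the identity must hold for EVERY test function, in particular this one. The failure shows v is NOT the weak derivative of u.)
Correct weak derivative would be u'(x) = -2*x - 1.


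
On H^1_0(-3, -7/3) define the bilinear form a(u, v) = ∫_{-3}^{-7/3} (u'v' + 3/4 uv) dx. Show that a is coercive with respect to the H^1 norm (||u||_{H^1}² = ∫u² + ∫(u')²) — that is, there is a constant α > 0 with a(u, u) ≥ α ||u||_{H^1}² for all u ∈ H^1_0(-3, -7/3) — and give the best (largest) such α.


α = 3*(1 + 3*π^2)/(4 + 9*π^2)

Coercivity of a(·,·) on H^1_0(-3, -7/3) means a(u, u) ≥ α ||u||_{H^1}² for every u ∈ H^1_0.
The interval has length L = 2/3, and Poincaré/coercivity depend only on L. Here a(u, u) = ∫(u')² + (3/4)·∫u².
Here 0 < c = 3/4 < 1. The condition a(u,u) ≥ α||u||_{H^1}² reads (1−α)∫(u')² ≥ (α−c)∫u². Any admissible α is ≤ 1 (rapidly oscillating u have ∫u²/∫(u')² → 0), and α = 1 would force 0 ≥ (1−c)∫u², impossible since c < 1; so 1−α > 0. By the sharp Poincaré inequality on H^1_0 of an interval of length L, ∫(u')² ≥ (π/L)²∫u² with equality for the first sine mode sin(π(x−x₀)/L) (x₀ the left endpoint), so the inequality holds for all u iff (1−α)(π/L)² ≥ α − c, i.e. α ≤ ((π/L)² + c)/((π/L)² + 1) = (1 + c(L/π)²)/(1 + (L/π)²). With (π/L)² = 9*π^2/4 and c = 3/4, the largest admissible constant is α = ((π/L)² + c)/((π/L)² + 1).
Simplifying, α = 3*(1 + 3*π^2)/(4 + 9*π^2).


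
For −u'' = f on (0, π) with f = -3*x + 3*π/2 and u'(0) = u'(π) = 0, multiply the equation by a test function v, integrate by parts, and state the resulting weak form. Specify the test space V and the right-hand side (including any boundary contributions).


V = H^1(0, π) (no boundary constraint on v; u is determined up to an additive constant); weak form: ∫_0^π u'v' dx = ∫_0^π (-3*x + 3*π/2) v dx for all v ∈ V.

Multiply both sides by a test function v and integrate from 0 to π:
  ∫_0^π −u''(x) v(x) dx = ∫_0^π f(x) v(x) dx.
Integrate the LHS by parts once:
  ∫_0^π −u'' v dx = −[u'(x) v(x)]_0^π + ∫_0^π u'(x) v'(x) dx.
Thus ∫_0^π u'(x) v'(x) dx = ∫_0^π f(x) v(x) dx + [u'(x) v(x)]_0^π.
Choose V so that boundary terms are either known or forced to vanish.
u has homogeneous Neumann: u'(0) = u'(π) = 0. So [u' v]_0^π = 0·v(π) − 0·v(0) = 0 for any v; take V = H^1(0, π).
Weak formulation: find u (satisfying any essential BC) such that ∫_0^π u'(x) v'(x) dx = ∫_0^π f v dx for all v ∈ V (homogeneous Neumann, so boundary terms vanish).
Substituting f(x) = -3*x + 3*π/2, the right-hand side is ∫_0^π (-3*x + 3*π/2) v dx.
Compatibility check (pure Neumann): taking v ≡ 1 ∈ V gives 0 = ∫_0^π f dx + (0) − (0), i.e. ∫_0^π f dx must equal u'(0) − u'(π) = 0. Indeed ∫_0^π (-3*x + 3*π/2) dx = 0, so the data are compatible. The solution is then unique only up to an additive constant (fix it e.g. by requiring ∫_0^π u dx = 0).


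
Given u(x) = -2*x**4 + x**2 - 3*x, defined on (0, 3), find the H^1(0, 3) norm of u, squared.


||u||_{H^1}^2 = 1986993/70

The H^1 norm (squared) on an interval (0, L) is
  ||u||_{H^1}^2 = ∫_0^L u(x)^2 dx + ∫_0^L u'(x)^2 dx.
Compute u'(x) = -8*x**3 + 2*x - 3.
Then u(x)^2 = 4*x**8 - 4*x**6 + 12*x**5 + x**4 - 6*x**3 + 9*x**2 and u'(x)^2 = 64*x**6 - 32*x**4 + 48*x**3 + 4*x**2 - 12*x + 9.
Integrate each monomial from 0 to 3 using ∫_0^3 c·x^n dx = c·3^(n+1)/(n+1):
  ∫_0^3 u(x)^2 dx = ∫_0^3 (4*x^8 - 4*x^6 + 12*x^5 + x^4 - 6*x^3 + 9*x^2) dx. Term by term:
    ∫_0^3 4*x^8 dx = 8748;  ∫_0^3 -4*x^6 dx = -8748/7;  ∫_0^3 12*x^5 dx = 1458;
    ∫_0^3 x^4 dx = 243/5;  ∫_0^3 -6*x^3 dx = -243/2;  ∫_0^3 9*x^2 dx = 81.
  Sum: 8748 − 8748/7 + 1458 + 243/5 − 243/2 + 81 = 627507/70.
  ∫_0^3 u'(x)^2 dx = ∫_0^3 (64*x^6 - 32*x^4 + 48*x^3 + 4*x^2 - 12*x + 9) dx. Term by term:
    ∫_0^3 64*x^6 dx = 139968/7;  ∫_0^3 -32*x^4 dx = -7776/5;  ∫_0^3 48*x^3 dx = 972;
    ∫_0^3 4*x^2 dx = 36;  ∫_0^3 -12*x dx = -54;  ∫_0^3 9 dx = 27.
  Sum: 139968/7 − 7776/5 + 972 + 36 − 54 + 27 = 679743/35.
Adding: ||u||_{H^1}^2 = 627507/70 + 679743/35 = 1986993/70.


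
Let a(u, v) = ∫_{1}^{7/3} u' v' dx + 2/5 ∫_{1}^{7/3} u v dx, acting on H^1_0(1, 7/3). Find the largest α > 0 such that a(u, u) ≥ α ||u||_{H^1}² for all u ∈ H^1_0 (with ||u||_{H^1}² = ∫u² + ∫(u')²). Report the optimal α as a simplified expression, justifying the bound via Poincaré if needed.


α = (32 + 45*π^2)/(5*(16 + 9*π^2))

Coercivity of a(·,·) on H^1_0(1, 7/3) means a(u, u) ≥ α ||u||_{H^1}² for every u ∈ H^1_0.
The interval has length L = 4/3, and Poincaré/coercivity depend only on L. Here a(u, u) = ∫(u')² + (2/5)·∫u².
Here 0 < c = 2/5 < 1. The condition a(u,u) ≥ α||u||_{H^1}² reads (1−α)∫(u')² ≥ (α−c)∫u². Any admissible α is ≤ 1 (rapidly oscillating u have ∫u²/∫(u')² → 0), and α = 1 would force 0 ≥ (1−c)∫u², impossible since c < 1; so 1−α > 0. By the sharp Poincaré inequality on H^1_0 of an interval of length L, ∫(u')² ≥ (π/L)²∫u² with equality for the first sine mode sin(π(x−x₀)/L) (x₀ the left endpoint), so the inequality holds for all u iff (1−α)(π/L)² ≥ α − c, i.e. α ≤ ((π/L)² + c)/((π/L)² + 1) = (1 + c(L/π)²)/(1 + (L/π)²). With (π/L)² = 9*π^2/16 and c = 2/5, the largest admissible constant is α = ((π/L)² + c)/((π/L)² + 1).
Simplifying, α = (32 + 45*π^2)/(5*(16 + 9*π^2)).


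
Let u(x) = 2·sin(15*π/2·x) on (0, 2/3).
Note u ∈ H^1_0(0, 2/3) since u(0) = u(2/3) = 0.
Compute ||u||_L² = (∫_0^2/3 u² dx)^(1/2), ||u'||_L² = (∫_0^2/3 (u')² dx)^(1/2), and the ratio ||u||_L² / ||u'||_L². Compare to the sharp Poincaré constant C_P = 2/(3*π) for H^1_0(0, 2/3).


||u||_L² / ||u'||_L² = 2/(15*π) < C_P = 2/(3*π).

u(x) = 2·sin(15*π/2·x), so u'(x) = 15*π*cos(15*π*x/2).
Writing u(x) = A·sin(kπx/L) with A = 2 and k = 5, use ∫_0^L sin²(kπx/L) dx = L/2 and ∫_0^L cos²(kπx/L) dx = L/2.
u² = 4·sin²(15*π/2·x) and (u')² = 225*π^2·cos²(15*π/2·x), and each of sin², cos² integrates to L/2 = 1/3 over (0, 2/3).
∫_0^2/3 u² dx = 4/3, so ||u||_L² = 2*sqrt(3)/3.
∫_0^2/3 (u')² dx = 75*π^2, so ||u'||_L² = 5*sqrt(3)*π.
Ratio ||u||_L² / ||u'||_L² = 2/(15*π).
Sharp Poincaré constant on H^1_0(0, 2/3) is C_P = L/π = 2/(3*π), achieved by sin(3*π/2·x).
This is the k = 5 harmonic; the ratio L/(kπ) is strictly less than C_P = L/π, consistent with the sharp inequality ||u||_L² ≤ C_P ||u'||_L².


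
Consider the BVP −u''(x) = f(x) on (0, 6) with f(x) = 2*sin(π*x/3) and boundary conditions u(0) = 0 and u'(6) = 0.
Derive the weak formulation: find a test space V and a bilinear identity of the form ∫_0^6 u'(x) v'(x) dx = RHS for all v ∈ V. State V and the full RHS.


V = {v ∈ H^1(0, 6) : v(0) = 0} (test functions vanish at x = 0 where u is specified); weak form: ∫_0^6 u'v' dx = ∫_0^6 (2*sin(π*x/3)) v dx for all v ∈ V.

Multiply both sides by a test function v and integrate from 0 to 6:
  ∫_0^6 −u''(x) v(x) dx = ∫_0^6 f(x) v(x) dx.
Integrate the LHS by parts once:
  ∫_0^6 −u'' v dx = −[u'(x) v(x)]_0^6 + ∫_0^6 u'(x) v'(x) dx.
Thus ∫_0^6 u'(x) v'(x) dx = ∫_0^6 f(x) v(x) dx + [u'(x) v(x)]_0^6.
Choose V so that boundary terms are either known or forced to vanish.
Mixed BC: u(0) = 0 (Dirichlet) and u'(6) = 0 (Neumann). Define V = {v ∈ H^1(0, 6) : v(0) = 0}. Then [u' v]_0^6 = u'(6)·v(6) − u'(0)·0 = 0.
Weak formulation: find u (satisfying any essential BC) such that ∫_0^6 u'(x) v'(x) dx = ∫_0^6 f v dx for all v ∈ V (Dirichlet at 0 absorbed into V; the Neumann datum at x = 6 is zero, so no boundary term remains).
Substituting f(x) = 2*sin(π*x/3), the right-hand side is ∫_0^6 (2*sin(π*x/3)) v dx.


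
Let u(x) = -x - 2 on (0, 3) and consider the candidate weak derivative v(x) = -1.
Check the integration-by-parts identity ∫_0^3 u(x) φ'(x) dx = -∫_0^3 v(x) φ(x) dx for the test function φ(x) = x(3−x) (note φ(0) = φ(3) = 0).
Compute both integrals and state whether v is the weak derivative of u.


LHS = 9/2, RHS = 9/2. Yes, v = u' weakly.

u(x) = -x - 2, classical derivative u'(x) = -1.
φ(x) = x(3−x), so φ'(x) = 3 - 2*x.
Note φ(0) = φ(3) = 0, so the boundary term u·φ vanishes.
LHS = ∫_0^3 u(x) φ'(x) dx = ∫_0^3 (2*x^2 + x - 6) dx. Term by term:
  ∫_0^3 2*x^2 dx = 18;  ∫_0^3 x dx = 9/2;  ∫_0^3 -6 dx = -18.
Sum: 18 + 9/2 − 18 = 9/2.
So LHS = 9/2.
∫_0^3 v(x) φ(x) dx = ∫_0^3 (x^2 - 3*x) dx. Term by term:
  ∫_0^3 x^2 dx = 9;  ∫_0^3 -3*x dx = -27/2.
Sum: 9 − 27/2 = -9/2.
So RHS = -∫_0^3 v(x) φ(x) dx = 9/2.
LHS = RHS, so the identity holds for this test φ.
Moreover u is smooth here and v(x) = u'(x) = -1 pointwise, so the identity holds for every test function. Hence v is the weak derivative of u.


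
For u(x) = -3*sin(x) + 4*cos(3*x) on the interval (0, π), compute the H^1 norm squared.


||u||_{H^1(0,π)}^2 = 89*π

u'(x) = -12*sin(3*x) - 3*cos(x).
Expand u² and (u')² and integrate term by term on (0, π), using: for integers n ≥ 1, ∫_0^π sin²(nx) dx = ∫_0^π cos²(nx) dx = π/2; for n ≠ n', ∫_0^π sin(nx)sin(n'x) dx = ∫_0^π cos(nx)cos(n'x) dx = 0; and by product-to-sum, ∫_0^π sin(nx)cos(n'x) dx = ½∫_0^π [sin((n+n')x) + sin((n−n')x)] dx, which is 0 when n+n' is even and 2n/(n²−n'²) when n+n' is odd (it need not vanish on (0, π)).
  u² squared terms: (-3)²·∫sin(x)² dx = 9·π/2 = 9*π/2;  (4)²·∫cos(3x)² dx = 16·π/2 = 8*π.
  u² cross terms: 2·(-3)·(4)·∫sin(x)·cos(3x) dx = -24·(0) = 0.
  So ∫_0^π u² dx = 9*π/2 + 8*π + 0 = 25*π/2.
  (u')² squared terms: (-12)²·∫sin(3x)² dx = 144·π/2 = 72*π;  (-3)²·∫cos(x)² dx = 9·π/2 = 9*π/2.
  (u')² cross terms: 2·(-12)·(-3)·∫sin(3x)·cos(x) dx = 72·(0) = 0.
  So ∫_0^π (u')² dx = 72*π + 9*π/2 + 0 = 153*π/2.
||u||_{H^1}^2 = (25*π/2) + (153*π/2) = 89*π.


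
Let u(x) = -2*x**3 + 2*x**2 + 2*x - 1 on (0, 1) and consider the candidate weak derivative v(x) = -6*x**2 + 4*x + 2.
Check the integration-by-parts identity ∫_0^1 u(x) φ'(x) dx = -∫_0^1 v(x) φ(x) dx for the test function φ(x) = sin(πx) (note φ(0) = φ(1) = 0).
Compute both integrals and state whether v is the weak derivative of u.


LHS = -24/π^3 - 2/π, RHS = -24/π^3 - 2/π. Yes, v = u' weakly.

u(x) = -2*x**3 + 2*x**2 + 2*x - 1, classical derivative u'(x) = -6*x**2 + 4*x + 2.
φ(x) = sin(πx), so φ'(x) = π*cos(π*x).
Note φ(0) = φ(1) = 0, so the boundary term u·φ vanishes.
LHS = ∫_0^1 u(x) φ'(x) dx = ∫_0^1 (-2*π*x^3*cos(π*x) + 2*π*x^2*cos(π*x) + 2*π*x*cos(π*x) - π*cos(π*x)) dx. Term by term:
  ∫_0^1 -π*cos(π*x) dx = 0;  ∫_0^1 -2*π*x^3*cos(π*x) dx = -24/π^3 + 6/π;  ∫_0^1 2*π*x*cos(π*x) dx = -4/π;
  ∫_0^1 2*π*x^2*cos(π*x) dx = -4/π.
Sum: 0 + -24/π^3 + 6/π − 4/π − 4/π = -24/π^3 - 2/π.
So LHS = -24/π^3 - 2/π.
∫_0^1 v(x) φ(x) dx = ∫_0^1 (-6*x^2*sin(π*x) + 4*x*sin(π*x) + 2*sin(π*x)) dx. Term by term:
  ∫_0^1 2*sin(π*x) dx = 4/π;  ∫_0^1 -6*x^2*sin(π*x) dx = -6/π + 24/π^3;  ∫_0^1 4*x*sin(π*x) dx = 4/π.
Sum: 4/π + -6/π + 24/π^3 + 4/π = 2/π + 24/π^3.
So RHS = -∫_0^1 v(x) φ(x) dx = -24/π^3 - 2/π.
LHS = RHS, so the identity holds for this test φ.
Moreover u is smooth here and v(x) = u'(x) = -6*x**2 + 4*x + 2 pointwise, so the identity holds for every test function. Hence v is the weak derivative of u.


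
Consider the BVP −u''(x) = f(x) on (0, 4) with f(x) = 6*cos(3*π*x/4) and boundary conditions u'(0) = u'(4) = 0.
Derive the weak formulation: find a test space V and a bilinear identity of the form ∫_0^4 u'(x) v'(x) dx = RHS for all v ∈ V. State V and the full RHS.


V = H^1(0, 4) (no boundary constraint on v; u is determined up to an additive constant); weak form: ∫_0^4 u'v' dx = ∫_0^4 (6*cos(3*π*x/4)) v dx for all v ∈ V.

Multiply both sides by a test function v and integrate from 0 to 4:
  ∫_0^4 −u''(x) v(x) dx = ∫_0^4 f(x) v(x) dx.
Integrate the LHS by parts once:
  ∫_0^4 −u'' v dx = −[u'(x) v(x)]_0^4 + ∫_0^4 u'(x) v'(x) dx.
Thus ∫_0^4 u'(x) v'(x) dx = ∫_0^4 f(x) v(x) dx + [u'(x) v(x)]_0^4.
Choose V so that boundary terms are either known or forced to vanish.
u has homogeneous Neumann: u'(0) = u'(4) = 0. So [u' v]_0^4 = 0·v(4) − 0·v(0) = 0 for any v; take V = H^1(0, 4).
Weak formulation: find u (satisfying any essential BC) such that ∫_0^4 u'(x) v'(x) dx = ∫_0^4 f v dx for all v ∈ V (homogeneous Neumann, so boundary terms vanish).
Substituting f(x) = 6*cos(3*π*x/4), the right-hand side is ∫_0^4 (6*cos(3*π*x/4)) v dx.
Compatibility check (pure Neumann): taking v ≡ 1 ∈ V gives 0 = ∫_0^4 f dx + (0) − (0), i.e. ∫_0^4 f dx must equal u'(0) − u'(4) = 0. Indeed ∫_0^4 (6*cos(3*π*x/4)) dx = 0, so the data are compatible. The solution is then unique only up to an additive constant (fix it e.g. by requiring ∫_0^4 u dx = 0).


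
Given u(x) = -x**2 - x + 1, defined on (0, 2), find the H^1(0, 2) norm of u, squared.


||u||_{H^1}^2 = 152/5

The H^1 norm (squared) on an interval (0, L) is
  ||u||_{H^1}^2 = ∫_0^L u(x)^2 dx + ∫_0^L u'(x)^2 dx.
Compute u'(x) = -2*x - 1.
Then u(x)^2 = x**4 + 2*x**3 - x**2 - 2*x + 1 and u'(x)^2 = 4*x**2 + 4*x + 1.
Integrate each monomial from 0 to 2 using ∫_0^2 c·x^n dx = c·2^(n+1)/(n+1):
  ∫_0^2 u(x)^2 dx = ∫_0^2 (x^4 + 2*x^3 - x^2 - 2*x + 1) dx. Term by term:
    ∫_0^2 x^4 dx = 32/5;  ∫_0^2 2*x^3 dx = 8;  ∫_0^2 -x^2 dx = -8/3;
    ∫_0^2 -2*x dx = -4;  ∫_0^2 1 dx = 2.
  Sum: 32/5 + 8 − 8/3 − 4 + 2 = 146/15.
  ∫_0^2 u'(x)^2 dx = ∫_0^2 (4*x^2 + 4*x + 1) dx. Term by term:
    ∫_0^2 4*x^2 dx = 32/3;  ∫_0^2 4*x dx = 8;  ∫_0^2 1 dx = 2.
  Sum: 32/3 + 8 + 2 = 62/3.
Adding: ||u||_{H^1}^2 = 146/15 + 62/3 = 152/5.


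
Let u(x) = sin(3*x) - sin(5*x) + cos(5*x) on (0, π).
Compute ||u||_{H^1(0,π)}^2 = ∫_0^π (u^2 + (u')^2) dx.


||u||_{H^1(0,π)}^2 = 31*π

u'(x) = -5*sin(5*x) + 3*cos(3*x) - 5*cos(5*x).
Expand u² and (u')² and integrate term by term on (0, π), using: for integers n ≥ 1, ∫_0^π sin²(nx) dx = ∫_0^π cos²(nx) dx = π/2; for n ≠ n', ∫_0^π sin(nx)sin(n'x) dx = ∫_0^π cos(nx)cos(n'x) dx = 0; and by product-to-sum, ∫_0^π sin(nx)cos(n'x) dx = ½∫_0^π [sin((n+n')x) + sin((n−n')x)] dx, which is 0 when n+n' is even and 2n/(n²−n'²) when n+n' is odd (it need not vanish on (0, π)).
  u² squared terms: (-1)²·∫sin(5x)² dx = 1·π/2 = π/2;  (1)²·∫cos(5x)² dx = 1·π/2 = π/2;  (1)²·∫sin(3x)² dx = 1·π/2 = π/2.
  u² cross terms: 2·(-1)·(1)·∫sin(5x)·cos(5x) dx = -2·(0) = 0;  2·(-1)·(1)·∫sin(5x)·sin(3x) dx = -2·(0) = 0;  2·(1)·(1)·∫cos(5x)·sin(3x) dx = 2·(0) = 0.
  So ∫_0^π u² dx = π/2 + π/2 + π/2 + 0 + 0 + 0 = 3*π/2.
  (u')² squared terms: (-5)²·∫cos(5x)² dx = 25·π/2 = 25*π/2;  (-5)²·∫sin(5x)² dx = 25·π/2 = 25*π/2;  (3)²·∫cos(3x)² dx = 9·π/2 = 9*π/2.
  (u')² cross terms: 2·(-5)·(-5)·∫cos(5x)·sin(5x) dx = 50·(0) = 0;  2·(-5)·(3)·∫cos(5x)·cos(3x) dx = -30·(0) = 0;  2·(-5)·(3)·∫sin(5x)·cos(3x) dx = -30·(0) = 0.
  So ∫_0^π (u')² dx = 25*π/2 + 25*π/2 + 9*π/2 + 0 + 0 + 0 = 59*π/2.
||u||_{H^1}^2 = (3*π/2) + (59*π/2) = 31*π.


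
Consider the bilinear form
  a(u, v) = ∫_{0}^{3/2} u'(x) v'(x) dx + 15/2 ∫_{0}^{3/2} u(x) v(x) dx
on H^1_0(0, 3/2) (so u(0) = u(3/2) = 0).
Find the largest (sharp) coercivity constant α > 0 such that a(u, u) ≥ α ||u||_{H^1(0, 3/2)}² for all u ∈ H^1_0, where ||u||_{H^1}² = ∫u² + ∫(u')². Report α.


α = 1

Coercivity of a(·,·) on H^1_0(0, 3/2) means a(u, u) ≥ α ||u||_{H^1}² for every u ∈ H^1_0.
The interval has length L = 3/2, and Poincaré/coercivity depend only on L. Here a(u, u) = ∫(u')² + (15/2)·∫u².
Here c = 15/2 ≥ 1, so a(u,u) = ∫(u')² + c∫u² ≥ ∫(u')² + ∫u² = ||u||_{H^1}², i.e. α = 1 works. No larger α is possible: a(u,u) ≥ α||u||_{H^1}² means (1−α)∫(u')² ≥ (α−c)∫u², and for the modes u_n = sin(nπ(x−x₀)/L) (x₀ the left endpoint) one has ∫u_n²/∫(u_n')² = (L/(nπ))² → 0, so a(u_n,u_n)/||u_n||_{H^1}² → 1. Hence the optimal constant is α = 1.
Therefore α = 1.


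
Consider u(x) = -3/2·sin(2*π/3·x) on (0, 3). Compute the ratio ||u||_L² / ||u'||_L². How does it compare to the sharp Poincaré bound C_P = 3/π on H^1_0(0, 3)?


||u||_L² / ||u'||_L² = 3/(2*π) < C_P = 3/π.

u(x) = -3/2·sin(2*π/3·x), so u'(x) = -π*cos(2*π*x/3).
Writing u(x) = A·sin(kπx/L) with A = -3/2 and k = 2, use ∫_0^L sin²(kπx/L) dx = L/2 and ∫_0^L cos²(kπx/L) dx = L/2.
u² = 9/4·sin²(2*π/3·x) and (u')² = π^2·cos²(2*π/3·x), and each of sin², cos² integrates to L/2 = 3/2 over (0, 3).
∫_0^3 u² dx = 27/8, so ||u||_L² = 3*sqrt(6)/4.
∫_0^3 (u')² dx = 3*π^2/2, so ||u'||_L² = sqrt(6)*π/2.
Ratio ||u||_L² / ||u'||_L² = 3/(2*π).
Sharp Poincaré constant on H^1_0(0, 3) is C_P = L/π = 3/π, achieved by sin(π/3·x).
This is the k = 2 harmonic; the ratio L/(kπ) is strictly less than C_P = L/π, consistent with the sharp inequality ||u||_L² ≤ C_P ||u'||_L².


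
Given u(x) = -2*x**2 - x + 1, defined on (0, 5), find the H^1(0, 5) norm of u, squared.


||u||_{H^1}^2 = 11255/3

The H^1 norm (squared) on an interval (0, L) is
  ||u||_{H^1}^2 = ∫_0^L u(x)^2 dx + ∫_0^L u'(x)^2 dx.
Compute u'(x) = -4*x - 1.
Then u(x)^2 = 4*x**4 + 4*x**3 - 3*x**2 - 2*x + 1 and u'(x)^2 = 16*x**2 + 8*x + 1.
Integrate each monomial from 0 to 5 using ∫_0^5 c·x^n dx = c·5^(n+1)/(n+1):
  ∫_0^5 u(x)^2 dx = ∫_0^5 (4*x^4 + 4*x^3 - 3*x^2 - 2*x + 1) dx. Term by term:
    ∫_0^5 4*x^4 dx = 2500;  ∫_0^5 4*x^3 dx = 625;  ∫_0^5 -3*x^2 dx = -125;
    ∫_0^5 -2*x dx = -25;  ∫_0^5 1 dx = 5.
  Sum: 2500 + 625 − 125 − 25 + 5 = 2980.
  ∫_0^5 u'(x)^2 dx = ∫_0^5 (16*x^2 + 8*x + 1) dx. Term by term:
    ∫_0^5 16*x^2 dx = 2000/3;  ∫_0^5 8*x dx = 100;  ∫_0^5 1 dx = 5.
  Sum: 2000/3 + 100 + 5 = 2315/3.
Adding: ||u||_{H^1}^2 = 2980 + 2315/3 = 11255/3.


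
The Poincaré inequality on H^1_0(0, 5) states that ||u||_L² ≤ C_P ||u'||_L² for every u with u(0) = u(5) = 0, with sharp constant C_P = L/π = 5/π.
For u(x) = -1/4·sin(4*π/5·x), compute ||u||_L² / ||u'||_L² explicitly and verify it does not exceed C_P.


||u||_L² / ||u'||_L² = 5/(4*π) < C_P = 5/π.

u(x) = -1/4·sin(4*π/5·x), so u'(x) = -π*cos(4*π*x/5)/5.
Writing u(x) = A·sin(kπx/L) with A = -1/4 and k = 4, use ∫_0^L sin²(kπx/L) dx = L/2 and ∫_0^L cos²(kπx/L) dx = L/2.
u² = 1/16·sin²(4*π/5·x) and (u')² = π^2/25·cos²(4*π/5·x), and each of sin², cos² integrates to L/2 = 5/2 over (0, 5).
∫_0^5 u² dx = 5/32, so ||u||_L² = sqrt(10)/8.
∫_0^5 (u')² dx = π^2/10, so ||u'||_L² = sqrt(10)*π/10.
Ratio ||u||_L² / ||u'||_L² = 5/(4*π).
Sharp Poincaré constant on H^1_0(0, 5) is C_P = L/π = 5/π, achieved by sin(π/5·x).
This is the k = 4 harmonic; the ratio L/(kπ) is strictly less than C_P = L/π, consistent with the sharp inequality ||u||_L² ≤ C_P ||u'||_L².


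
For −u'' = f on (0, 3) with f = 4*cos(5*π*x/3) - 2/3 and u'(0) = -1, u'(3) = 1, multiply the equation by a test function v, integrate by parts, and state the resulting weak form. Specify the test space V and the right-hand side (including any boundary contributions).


V = H^1(0, 3) (v unrestricted at boundary; u is determined up to an additive constant); weak form: ∫_0^3 u'v' dx = ∫_0^3 (4*cos(5*π*x/3) - 2/3) v dx + v(3) + v(0) for all v ∈ V.

Multiply both sides by a test function v and integrate from 0 to 3:
  ∫_0^3 −u''(x) v(x) dx = ∫_0^3 f(x) v(x) dx.
Integrate the LHS by parts once:
  ∫_0^3 −u'' v dx = −[u'(x) v(x)]_0^3 + ∫_0^3 u'(x) v'(x) dx.
Thus ∫_0^3 u'(x) v'(x) dx = ∫_0^3 f(x) v(x) dx + [u'(x) v(x)]_0^3.
Choose V so that boundary terms are either known or forced to vanish.
u has inhomogeneous Neumann u'(0) = -1, u'(3) = 1. [u' v]_0^3 = (1)·v(3) − (-1)·v(0) = v(3) + v(0). Take V = H^1(0, 3); boundary term becomes part of RHS.
Weak formulation: find u (satisfying any essential BC) such that ∫_0^3 u'(x) v'(x) dx = ∫_0^3 f v dx + v(3) + v(0) for all v ∈ V (Neumann data are natural BCs: they enter the RHS as boundary terms).
Substituting f(x) = 4*cos(5*π*x/3) - 2/3, the right-hand side is ∫_0^3 (4*cos(5*π*x/3) - 2/3) v dx + v(3) + v(0).
Compatibility check (pure Neumann): taking v ≡ 1 ∈ V gives 0 = ∫_0^3 f dx + (1) − (-1), i.e. ∫_0^3 f dx must equal u'(0) − u'(3) = -2. Indeed ∫_0^3 (4*cos(5*π*x/3) - 2/3) dx = -2, so the data are compatible. The solution is then unique only up to an additive constant (fix it e.g. by requiring ∫_0^3 u dx = 0).


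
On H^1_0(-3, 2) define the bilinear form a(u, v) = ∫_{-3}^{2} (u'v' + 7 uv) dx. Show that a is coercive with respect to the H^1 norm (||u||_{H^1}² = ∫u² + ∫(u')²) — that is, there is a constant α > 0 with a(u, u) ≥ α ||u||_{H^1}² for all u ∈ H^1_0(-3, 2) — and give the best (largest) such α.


α = 1

Coercivity of a(·,·) on H^1_0(-3, 2) means a(u, u) ≥ α ||u||_{H^1}² for every u ∈ H^1_0.
The interval has length L = 5, and Poincaré/coercivity depend only on L. Here a(u, u) = ∫(u')² + (7)·∫u².
Here c = 7 ≥ 1, so a(u,u) = ∫(u')² + c∫u² ≥ ∫(u')² + ∫u² = ||u||_{H^1}², i.e. α = 1 works. No larger α is possible: a(u,u) ≥ α||u||_{H^1}² means (1−α)∫(u')² ≥ (α−c)∫u², and for the modes u_n = sin(nπ(x−x₀)/L) (x₀ the left endpoint) one has ∫u_n²/∫(u_n')² = (L/(nπ))² → 0, so a(u_n,u_n)/||u_n||_{H^1}² → 1. Hence the optimal constant is α = 1.
Therefore α = 1.


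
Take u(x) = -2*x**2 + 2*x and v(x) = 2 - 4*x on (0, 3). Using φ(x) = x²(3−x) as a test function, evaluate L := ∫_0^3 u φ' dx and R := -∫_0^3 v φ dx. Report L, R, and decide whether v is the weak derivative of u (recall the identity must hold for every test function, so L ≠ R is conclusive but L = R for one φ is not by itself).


LHS = 351/10, RHS = 351/10. Yes, v = u' weakly.

u(x) = -2*x**2 + 2*x, classical derivative u'(x) = 2 - 4*x.
φ(x) = x²(3−x), so φ'(x) = 3*x*(2 - x).
Note φ(0) = φ(3) = 0, so the boundary term u·φ vanishes.
LHS = ∫_0^3 u(x) φ'(x) dx = ∫_0^3 (6*x^4 - 18*x^3 + 12*x^2) dx. Term by term:
  ∫_0^3 6*x^4 dx = 1458/5;  ∫_0^3 -18*x^3 dx = -729/2;  ∫_0^3 12*x^2 dx = 108.
Sum: 1458/5 − 729/2 + 108 = 351/10.
So LHS = 351/10.
∫_0^3 v(x) φ(x) dx = ∫_0^3 (4*x^4 - 14*x^3 + 6*x^2) dx. Term by term:
  ∫_0^3 4*x^4 dx = 972/5;  ∫_0^3 -14*x^3 dx = -567/2;  ∫_0^3 6*x^2 dx = 54.
Sum: 972/5 − 567/2 + 54 = -351/10.
So RHS = -∫_0^3 v(x) φ(x) dx = 351/10.
LHS = RHS, so the identity holds for this test φ.
Moreover u is smooth here and v(x) = u'(x) = 2 - 4*x pointwise, so the identity holds for every test function. Hence v is the weak derivative of u.
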